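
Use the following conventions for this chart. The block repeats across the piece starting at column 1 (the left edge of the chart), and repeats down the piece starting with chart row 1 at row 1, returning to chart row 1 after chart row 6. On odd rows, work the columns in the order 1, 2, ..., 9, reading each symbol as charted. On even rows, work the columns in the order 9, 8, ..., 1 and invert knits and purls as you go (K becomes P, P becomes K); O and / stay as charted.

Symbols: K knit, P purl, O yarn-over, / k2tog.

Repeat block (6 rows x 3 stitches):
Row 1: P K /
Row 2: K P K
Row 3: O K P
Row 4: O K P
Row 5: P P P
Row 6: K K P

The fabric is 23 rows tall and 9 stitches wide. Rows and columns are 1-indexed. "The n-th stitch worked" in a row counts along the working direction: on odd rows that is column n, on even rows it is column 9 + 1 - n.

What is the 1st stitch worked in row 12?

Stitch:
K

Derivation:
For row 12: chart row = ((12-1) mod 6) + 1 = 6; this is a WS (even) row.
Chart row 6 tiled across columns 1-9: K K P K K P K K P
WS: work from column 9 back to column 1 (reverse the tiled row), swapping K<->P (O and / unchanged).
Row 12 as worked: K P P K P P K P P
The 1st stitch worked is K.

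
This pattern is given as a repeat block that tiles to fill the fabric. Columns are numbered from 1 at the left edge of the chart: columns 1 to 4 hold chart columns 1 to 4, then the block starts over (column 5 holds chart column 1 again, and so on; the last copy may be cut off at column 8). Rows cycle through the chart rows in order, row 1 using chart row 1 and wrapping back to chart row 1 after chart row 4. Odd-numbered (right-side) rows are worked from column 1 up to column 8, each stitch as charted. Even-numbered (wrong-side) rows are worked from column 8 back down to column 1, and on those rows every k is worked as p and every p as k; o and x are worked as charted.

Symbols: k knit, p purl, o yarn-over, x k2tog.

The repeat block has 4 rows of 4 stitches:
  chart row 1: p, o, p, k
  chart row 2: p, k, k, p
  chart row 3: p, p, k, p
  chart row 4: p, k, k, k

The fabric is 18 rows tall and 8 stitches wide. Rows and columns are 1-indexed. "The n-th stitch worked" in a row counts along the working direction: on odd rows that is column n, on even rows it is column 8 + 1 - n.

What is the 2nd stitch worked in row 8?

Stitch:
p

Derivation:
For row 8: chart row = ((8-1) mod 4) + 1 = 4; this is a WS (even) row.
Chart row 4 tiled across columns 1-8: p k k k p k k k
WS: work from column 8 back to column 1 (reverse the tiled row), swapping k<->p (o and x unchanged).
Row 8 as worked: p p p k p p p k
The 2nd stitch worked is p.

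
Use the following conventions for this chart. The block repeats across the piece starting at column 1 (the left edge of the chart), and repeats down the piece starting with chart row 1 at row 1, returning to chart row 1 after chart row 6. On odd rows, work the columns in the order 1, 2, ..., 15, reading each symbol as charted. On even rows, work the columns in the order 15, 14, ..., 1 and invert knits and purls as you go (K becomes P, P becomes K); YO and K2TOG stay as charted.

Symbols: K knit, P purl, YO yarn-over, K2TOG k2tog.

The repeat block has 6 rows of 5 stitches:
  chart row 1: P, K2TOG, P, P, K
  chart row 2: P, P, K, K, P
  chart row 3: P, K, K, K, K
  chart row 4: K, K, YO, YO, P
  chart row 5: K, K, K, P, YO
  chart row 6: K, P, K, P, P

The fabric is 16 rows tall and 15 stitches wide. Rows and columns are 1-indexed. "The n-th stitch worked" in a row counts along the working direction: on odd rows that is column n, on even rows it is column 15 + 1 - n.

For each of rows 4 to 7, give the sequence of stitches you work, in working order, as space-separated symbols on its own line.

Result:
K YO YO P P K YO YO P P K YO YO P P
K K K P YO K K K P YO K K K P YO
K K P K P K K P K P K K P K P
P K2TOG P P K P K2TOG P P K P K2TOG P P K

Derivation:
Row 4: chart row 4, WS - tiled (columns 1-15): K K YO YO P K K YO YO P K K YO YO P; work from column 15 back to 1 with K<->P swapped.
Row 5: chart row 5, RS - tile across columns 1-15 and work as-is.
Row 6: chart row 6, WS - tiled (columns 1-15): K P K P P K P K P P K P K P P; work from column 15 back to 1 with K<->P swapped.
Row 7: chart row 1, RS - tile across columns 1-15 and work as-is.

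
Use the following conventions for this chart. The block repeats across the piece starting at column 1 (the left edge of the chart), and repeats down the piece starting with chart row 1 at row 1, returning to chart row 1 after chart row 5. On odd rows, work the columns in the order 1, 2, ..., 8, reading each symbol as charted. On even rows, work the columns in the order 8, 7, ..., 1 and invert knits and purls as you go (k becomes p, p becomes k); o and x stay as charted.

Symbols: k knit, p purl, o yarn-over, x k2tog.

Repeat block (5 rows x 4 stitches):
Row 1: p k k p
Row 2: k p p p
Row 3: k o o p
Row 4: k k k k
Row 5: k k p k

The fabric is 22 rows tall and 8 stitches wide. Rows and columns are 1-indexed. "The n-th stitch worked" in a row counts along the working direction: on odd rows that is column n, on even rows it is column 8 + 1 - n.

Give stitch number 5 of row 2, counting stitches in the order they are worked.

Row 2: (2-1) mod 5 = 1, so use chart row 2. Even row -> WS.
Chart row 2 tiled across columns 1-8: k p p p k p p p
WS row: flip the tiled sequence (start at column 8) and apply k<->p; o and x stay.
Row 2 as worked: k k k p k k k p
Stitch 5 in working order -> k

== STITCH ==
k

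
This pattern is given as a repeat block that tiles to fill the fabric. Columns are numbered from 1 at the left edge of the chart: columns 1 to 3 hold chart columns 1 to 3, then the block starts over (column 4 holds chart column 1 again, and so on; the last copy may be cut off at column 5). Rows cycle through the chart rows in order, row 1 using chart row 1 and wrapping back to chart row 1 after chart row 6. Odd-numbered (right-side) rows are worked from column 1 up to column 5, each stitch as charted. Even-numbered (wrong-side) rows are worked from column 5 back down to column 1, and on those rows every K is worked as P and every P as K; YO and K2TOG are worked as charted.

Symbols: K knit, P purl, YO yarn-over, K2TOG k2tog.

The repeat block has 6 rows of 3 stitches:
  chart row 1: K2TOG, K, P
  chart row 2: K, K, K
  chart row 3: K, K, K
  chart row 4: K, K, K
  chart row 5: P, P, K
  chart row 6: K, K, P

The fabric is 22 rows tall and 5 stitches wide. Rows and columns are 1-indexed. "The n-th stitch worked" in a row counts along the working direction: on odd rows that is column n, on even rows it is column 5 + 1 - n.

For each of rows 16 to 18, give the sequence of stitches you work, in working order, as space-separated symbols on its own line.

Rows as worked:
P P P P P
P P K P P
P P K P P

Derivation:
Row 16: chart row 4, WS - tiled (columns 1-5): K K K K K; work from column 5 back to 1 with K<->P swapped.
Row 17: chart row 5, RS - tile across columns 1-5 and work as-is.
Row 18: chart row 6, WS - tiled (columns 1-5): K K P K K; work from column 5 back to 1 with K<->P swapped.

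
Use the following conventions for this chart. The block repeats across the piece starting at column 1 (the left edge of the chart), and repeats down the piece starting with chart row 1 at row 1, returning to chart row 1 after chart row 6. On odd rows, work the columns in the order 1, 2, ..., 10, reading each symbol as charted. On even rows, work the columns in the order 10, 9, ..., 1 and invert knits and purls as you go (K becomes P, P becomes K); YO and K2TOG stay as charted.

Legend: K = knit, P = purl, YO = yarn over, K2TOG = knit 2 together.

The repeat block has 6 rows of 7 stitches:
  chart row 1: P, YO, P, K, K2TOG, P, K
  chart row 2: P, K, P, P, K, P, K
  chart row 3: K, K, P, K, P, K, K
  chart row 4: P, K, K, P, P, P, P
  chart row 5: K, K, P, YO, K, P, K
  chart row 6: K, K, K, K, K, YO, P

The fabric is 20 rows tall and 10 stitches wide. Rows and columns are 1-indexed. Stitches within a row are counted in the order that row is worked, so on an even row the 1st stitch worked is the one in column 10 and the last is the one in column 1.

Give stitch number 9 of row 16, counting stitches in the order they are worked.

For row 16: chart row = ((16-1) mod 6) + 1 = 4; this is a WS (even) row.
Chart row 4 tiled across columns 1-10: P K K P P P P P K K
WS: work from column 10 back to column 1 (reverse the tiled row), swapping K<->P (YO and K2TOG unchanged).
Row 16 as worked: P P K K K K K P P K
Counting 9 along the worked row gives P.

Stitch:
P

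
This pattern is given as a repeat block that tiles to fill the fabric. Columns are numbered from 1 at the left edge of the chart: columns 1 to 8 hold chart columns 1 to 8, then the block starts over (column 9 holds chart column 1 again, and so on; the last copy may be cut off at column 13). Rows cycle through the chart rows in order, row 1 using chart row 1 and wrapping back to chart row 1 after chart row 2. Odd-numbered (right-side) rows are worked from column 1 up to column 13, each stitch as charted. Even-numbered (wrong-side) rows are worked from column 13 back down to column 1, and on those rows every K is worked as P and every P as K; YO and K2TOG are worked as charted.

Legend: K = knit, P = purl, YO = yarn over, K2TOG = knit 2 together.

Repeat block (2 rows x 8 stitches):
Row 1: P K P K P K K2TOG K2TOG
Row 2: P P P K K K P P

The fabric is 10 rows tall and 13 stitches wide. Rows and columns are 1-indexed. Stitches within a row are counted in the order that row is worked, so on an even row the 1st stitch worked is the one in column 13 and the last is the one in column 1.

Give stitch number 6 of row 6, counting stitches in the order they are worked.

For row 6: chart row = ((6-1) mod 2) + 1 = 2; this is a WS (even) row.
Chart row 2 tiled across columns 1-13: P P P K K K P P P P P K K
Wrong side: read the tiled row from column 13 down to 1 and exchange K with P (leave YO, K2TOG).
Row 6 as worked: P P K K K K K P P P K K K
Stitch 6 in working order -> K

Result:
K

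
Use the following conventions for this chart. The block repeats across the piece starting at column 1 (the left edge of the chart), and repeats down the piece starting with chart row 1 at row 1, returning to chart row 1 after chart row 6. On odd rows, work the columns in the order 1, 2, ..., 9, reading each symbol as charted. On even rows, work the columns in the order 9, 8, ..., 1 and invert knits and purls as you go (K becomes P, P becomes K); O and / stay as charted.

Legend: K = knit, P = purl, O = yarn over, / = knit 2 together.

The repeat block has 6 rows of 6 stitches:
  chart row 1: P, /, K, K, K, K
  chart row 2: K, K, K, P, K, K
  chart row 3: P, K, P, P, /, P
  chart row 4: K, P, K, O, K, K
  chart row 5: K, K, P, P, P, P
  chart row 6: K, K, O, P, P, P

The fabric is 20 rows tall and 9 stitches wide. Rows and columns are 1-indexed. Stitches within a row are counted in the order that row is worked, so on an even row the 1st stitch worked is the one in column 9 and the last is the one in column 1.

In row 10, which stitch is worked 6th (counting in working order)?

Row 10 uses chart row ((10-1) mod 6)+1 = 4. Row 10 is even, so WS.
Chart row 4 tiled across columns 1-9: K P K O K K K P K
WS: work from column 9 back to column 1 (reverse the tiled row), swapping K<->P (O and / unchanged).
Row 10 as worked: P K P P P O P K P
Stitch 6 in working order -> O

Stitch:
O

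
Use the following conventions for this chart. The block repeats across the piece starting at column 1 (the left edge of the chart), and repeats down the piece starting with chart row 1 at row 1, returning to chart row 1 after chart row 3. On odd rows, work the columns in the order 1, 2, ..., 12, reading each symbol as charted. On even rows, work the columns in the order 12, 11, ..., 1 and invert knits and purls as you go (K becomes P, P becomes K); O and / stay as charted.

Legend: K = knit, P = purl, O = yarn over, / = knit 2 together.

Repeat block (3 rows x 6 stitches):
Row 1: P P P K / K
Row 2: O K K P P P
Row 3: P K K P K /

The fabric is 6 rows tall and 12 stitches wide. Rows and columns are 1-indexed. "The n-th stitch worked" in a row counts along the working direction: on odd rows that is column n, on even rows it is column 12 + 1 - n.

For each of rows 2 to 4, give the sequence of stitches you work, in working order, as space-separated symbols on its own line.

Row 2: chart row 2, WS - tiled (columns 1-12): O K K P P P O K K P P P; work from column 12 back to 1 with K<->P swapped.
Row 3: chart row 3, RS - tile across columns 1-12 and work as-is.
Row 4: chart row 1, WS - tiled (columns 1-12): P P P K / K P P P K / K; work from column 12 back to 1 with K<->P swapped.

Result:
K K K P P O K K K P P O
P K K P K / P K K P K /
P / P K K K P / P K K K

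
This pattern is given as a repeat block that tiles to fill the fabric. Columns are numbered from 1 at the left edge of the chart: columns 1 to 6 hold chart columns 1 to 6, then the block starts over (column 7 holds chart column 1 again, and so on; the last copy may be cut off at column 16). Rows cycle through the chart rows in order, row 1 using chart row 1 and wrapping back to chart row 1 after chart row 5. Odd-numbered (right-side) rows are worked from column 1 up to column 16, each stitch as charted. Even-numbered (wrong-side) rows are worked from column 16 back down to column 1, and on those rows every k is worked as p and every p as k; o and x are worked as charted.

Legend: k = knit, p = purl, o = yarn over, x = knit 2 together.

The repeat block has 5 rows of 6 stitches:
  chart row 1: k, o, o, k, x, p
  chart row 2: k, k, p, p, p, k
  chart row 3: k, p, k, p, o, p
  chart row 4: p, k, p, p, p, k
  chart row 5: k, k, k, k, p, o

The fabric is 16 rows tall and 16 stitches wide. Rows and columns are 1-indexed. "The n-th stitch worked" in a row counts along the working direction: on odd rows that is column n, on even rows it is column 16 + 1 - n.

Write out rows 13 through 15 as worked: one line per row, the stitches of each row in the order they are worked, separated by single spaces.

== ROWS AS WORKED ==
k p k p o p k p k p o p k p k p
k k p k p k k k p k p k k k p k
k k k k p o k k k k p o k k k k

Derivation:
Row 13: chart row 3, RS - tile across columns 1-16 and work as-is.
Row 14: chart row 4, WS - tiled (columns 1-16): p k p p p k p k p p p k p k p p; work from column 16 back to 1 with k<->p swapped.
Row 15: chart row 5, RS - tile across columns 1-16 and work as-is.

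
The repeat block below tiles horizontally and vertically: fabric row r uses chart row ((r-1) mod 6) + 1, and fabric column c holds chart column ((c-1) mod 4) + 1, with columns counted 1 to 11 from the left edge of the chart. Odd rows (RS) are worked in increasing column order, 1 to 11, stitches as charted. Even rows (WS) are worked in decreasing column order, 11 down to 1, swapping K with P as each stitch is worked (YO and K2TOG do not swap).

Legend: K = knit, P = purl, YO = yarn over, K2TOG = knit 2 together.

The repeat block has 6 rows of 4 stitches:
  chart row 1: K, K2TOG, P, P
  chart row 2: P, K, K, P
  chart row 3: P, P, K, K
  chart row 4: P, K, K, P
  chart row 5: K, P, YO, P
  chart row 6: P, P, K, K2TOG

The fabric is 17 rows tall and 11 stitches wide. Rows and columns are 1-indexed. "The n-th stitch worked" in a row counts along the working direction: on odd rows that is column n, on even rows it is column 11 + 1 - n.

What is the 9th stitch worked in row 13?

Row 13: (13-1) mod 6 = 0, so use chart row 1. Odd row -> RS.
Chart row 1 tiled across columns 1-11: K K2TOG P P K K2TOG P P K K2TOG P
Right side: take the tiled row as-is (worked left to right from column 1).
Counting 9 along the worked row gives K.

Stitch:
K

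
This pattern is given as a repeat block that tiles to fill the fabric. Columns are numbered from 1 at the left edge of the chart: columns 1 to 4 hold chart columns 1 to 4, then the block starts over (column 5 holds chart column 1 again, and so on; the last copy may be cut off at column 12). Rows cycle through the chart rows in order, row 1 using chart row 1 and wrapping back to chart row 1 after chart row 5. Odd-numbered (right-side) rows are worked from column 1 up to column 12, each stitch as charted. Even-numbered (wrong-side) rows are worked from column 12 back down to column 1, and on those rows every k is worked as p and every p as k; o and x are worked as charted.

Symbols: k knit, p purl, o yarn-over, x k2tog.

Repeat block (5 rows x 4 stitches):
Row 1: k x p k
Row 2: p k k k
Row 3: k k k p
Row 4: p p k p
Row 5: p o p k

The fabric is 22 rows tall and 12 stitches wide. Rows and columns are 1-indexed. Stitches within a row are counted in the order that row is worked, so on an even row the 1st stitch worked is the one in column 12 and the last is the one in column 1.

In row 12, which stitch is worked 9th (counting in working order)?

Row 12: (12-1) mod 5 = 1, so use chart row 2. Even row -> WS.
Chart row 2 tiled across columns 1-12: p k k k p k k k p k k k
WS: work from column 12 back to column 1 (reverse the tiled row), swapping k<->p (o and x unchanged).
Row 12 as worked: p p p k p p p k p p p k
The 9th stitch worked is p.

== STITCH ==
p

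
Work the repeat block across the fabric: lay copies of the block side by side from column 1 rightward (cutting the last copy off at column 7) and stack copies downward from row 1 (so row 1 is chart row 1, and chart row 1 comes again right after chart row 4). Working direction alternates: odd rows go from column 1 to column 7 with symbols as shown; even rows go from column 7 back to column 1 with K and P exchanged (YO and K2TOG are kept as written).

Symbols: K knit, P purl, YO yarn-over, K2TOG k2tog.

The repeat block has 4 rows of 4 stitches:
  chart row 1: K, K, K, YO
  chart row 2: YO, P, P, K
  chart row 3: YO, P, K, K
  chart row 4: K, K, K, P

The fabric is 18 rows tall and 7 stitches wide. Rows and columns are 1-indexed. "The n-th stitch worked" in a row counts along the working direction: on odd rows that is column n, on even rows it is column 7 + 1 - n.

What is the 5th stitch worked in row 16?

== STITCH ==
P

Derivation:
Row 16 uses chart row ((16-1) mod 4)+1 = 4. Row 16 is even, so WS.
Chart row 4 tiled across columns 1-7: K K K P K K K
Wrong side: read the tiled row from column 7 down to 1 and exchange K with P (leave YO, K2TOG).
Row 16 as worked: P P P K P P P
The 5th stitch worked is P.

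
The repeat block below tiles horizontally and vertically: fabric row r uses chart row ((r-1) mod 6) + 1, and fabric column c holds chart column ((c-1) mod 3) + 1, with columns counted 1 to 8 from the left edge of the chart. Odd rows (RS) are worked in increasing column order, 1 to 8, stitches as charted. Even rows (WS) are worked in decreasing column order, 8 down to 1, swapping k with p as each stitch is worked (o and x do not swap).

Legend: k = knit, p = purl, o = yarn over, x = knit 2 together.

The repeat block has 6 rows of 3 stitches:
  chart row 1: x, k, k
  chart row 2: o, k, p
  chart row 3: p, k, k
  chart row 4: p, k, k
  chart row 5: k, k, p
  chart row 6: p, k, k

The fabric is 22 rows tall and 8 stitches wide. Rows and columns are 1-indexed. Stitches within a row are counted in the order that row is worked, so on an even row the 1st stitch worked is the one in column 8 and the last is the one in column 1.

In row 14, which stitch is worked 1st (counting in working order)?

Row 14: (14-1) mod 6 = 1, so use chart row 2. Even row -> WS.
Chart row 2 tiled across columns 1-8: o k p o k p o k
Wrong side: read the tiled row from column 8 down to 1 and exchange k with p (leave o, x).
Row 14 as worked: p o k p o k p o
Counting 1 along the worked row gives p.

Result:
p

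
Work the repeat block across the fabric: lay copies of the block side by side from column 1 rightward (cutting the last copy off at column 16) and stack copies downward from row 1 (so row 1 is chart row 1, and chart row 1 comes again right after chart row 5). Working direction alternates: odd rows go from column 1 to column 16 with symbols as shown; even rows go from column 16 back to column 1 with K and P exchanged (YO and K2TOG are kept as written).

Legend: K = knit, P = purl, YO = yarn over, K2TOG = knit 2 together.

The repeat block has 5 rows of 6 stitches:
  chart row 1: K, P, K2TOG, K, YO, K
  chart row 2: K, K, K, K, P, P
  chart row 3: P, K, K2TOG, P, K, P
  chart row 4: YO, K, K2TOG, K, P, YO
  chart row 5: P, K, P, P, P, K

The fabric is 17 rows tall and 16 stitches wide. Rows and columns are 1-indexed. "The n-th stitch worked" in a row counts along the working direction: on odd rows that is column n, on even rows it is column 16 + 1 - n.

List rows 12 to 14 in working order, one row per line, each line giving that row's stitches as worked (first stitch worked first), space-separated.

Row 12: chart row 2, WS - tiled (columns 1-16): K K K K P P K K K K P P K K K K; work from column 16 back to 1 with K<->P swapped.
Row 13: chart row 3, RS - tile across columns 1-16 and work as-is.
Row 14: chart row 4, WS - tiled (columns 1-16): YO K K2TOG K P YO YO K K2TOG K P YO YO K K2TOG K; work from column 16 back to 1 with K<->P swapped.

== ROWS AS WORKED ==
P P P P K K P P P P K K P P P P
P K K2TOG P K P P K K2TOG P K P P K K2TOG P
P K2TOG P YO YO K P K2TOG P YO YO K P K2TOG P YO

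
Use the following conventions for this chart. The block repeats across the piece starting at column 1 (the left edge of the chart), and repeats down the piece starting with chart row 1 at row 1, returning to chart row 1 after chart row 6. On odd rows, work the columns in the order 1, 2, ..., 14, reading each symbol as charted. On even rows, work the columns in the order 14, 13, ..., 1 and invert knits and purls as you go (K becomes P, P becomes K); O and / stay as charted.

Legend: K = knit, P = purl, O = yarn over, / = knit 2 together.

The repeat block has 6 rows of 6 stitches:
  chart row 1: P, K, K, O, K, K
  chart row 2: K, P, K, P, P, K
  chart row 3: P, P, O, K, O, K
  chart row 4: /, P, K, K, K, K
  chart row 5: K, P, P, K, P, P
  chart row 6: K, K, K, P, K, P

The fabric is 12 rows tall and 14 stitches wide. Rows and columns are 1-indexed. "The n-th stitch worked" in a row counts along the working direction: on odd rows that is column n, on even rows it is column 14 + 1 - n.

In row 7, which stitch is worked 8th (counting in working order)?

Row 7 uses chart row ((7-1) mod 6)+1 = 1. Row 7 is odd, so RS.
Chart row 1 tiled across columns 1-14: P K K O K K P K K O K K P K
RS row: no reversal, no swap; stitch n worked = column n.
Counting 8 along the worked row gives K.

Stitch:
K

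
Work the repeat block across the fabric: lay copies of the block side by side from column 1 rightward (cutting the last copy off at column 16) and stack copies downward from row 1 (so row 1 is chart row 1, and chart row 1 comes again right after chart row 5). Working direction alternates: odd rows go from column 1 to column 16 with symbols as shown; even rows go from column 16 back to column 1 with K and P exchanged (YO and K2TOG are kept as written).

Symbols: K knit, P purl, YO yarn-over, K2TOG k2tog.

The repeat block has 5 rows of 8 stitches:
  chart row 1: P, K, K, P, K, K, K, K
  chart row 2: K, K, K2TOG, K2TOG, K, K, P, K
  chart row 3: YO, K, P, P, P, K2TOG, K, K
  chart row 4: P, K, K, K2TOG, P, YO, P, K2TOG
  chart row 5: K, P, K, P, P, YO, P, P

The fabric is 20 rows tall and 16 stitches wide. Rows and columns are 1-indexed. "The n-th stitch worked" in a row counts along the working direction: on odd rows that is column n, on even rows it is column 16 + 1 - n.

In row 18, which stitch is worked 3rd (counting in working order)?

== STITCH ==
K2TOG

Derivation:
For row 18: chart row = ((18-1) mod 5) + 1 = 3; this is a WS (even) row.
Chart row 3 tiled across columns 1-16: YO K P P P K2TOG K K YO K P P P K2TOG K K
WS: work from column 16 back to column 1 (reverse the tiled row), swapping K<->P (YO and K2TOG unchanged).
Row 18 as worked: P P K2TOG K K K P YO P P K2TOG K K K P YO
The 3rd stitch worked is K2TOG.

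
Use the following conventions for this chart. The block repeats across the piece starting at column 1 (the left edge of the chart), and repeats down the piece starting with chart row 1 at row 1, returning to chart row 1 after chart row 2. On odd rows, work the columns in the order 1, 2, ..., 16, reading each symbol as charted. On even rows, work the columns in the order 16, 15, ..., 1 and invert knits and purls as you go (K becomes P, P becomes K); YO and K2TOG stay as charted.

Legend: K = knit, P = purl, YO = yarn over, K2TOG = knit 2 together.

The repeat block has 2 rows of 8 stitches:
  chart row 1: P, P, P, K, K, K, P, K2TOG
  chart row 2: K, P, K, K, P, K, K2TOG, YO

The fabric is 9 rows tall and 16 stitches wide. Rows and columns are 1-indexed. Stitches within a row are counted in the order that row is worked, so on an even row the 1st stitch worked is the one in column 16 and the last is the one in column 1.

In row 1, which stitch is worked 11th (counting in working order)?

== STITCH ==
P

Derivation:
Row 1 uses chart row ((1-1) mod 2)+1 = 1. Row 1 is odd, so RS.
Chart row 1 tiled across columns 1-16: P P P K K K P K2TOG P P P K K K P K2TOG
Right side: take the tiled row as-is (worked left to right from column 1).
Stitch 11 in working order -> P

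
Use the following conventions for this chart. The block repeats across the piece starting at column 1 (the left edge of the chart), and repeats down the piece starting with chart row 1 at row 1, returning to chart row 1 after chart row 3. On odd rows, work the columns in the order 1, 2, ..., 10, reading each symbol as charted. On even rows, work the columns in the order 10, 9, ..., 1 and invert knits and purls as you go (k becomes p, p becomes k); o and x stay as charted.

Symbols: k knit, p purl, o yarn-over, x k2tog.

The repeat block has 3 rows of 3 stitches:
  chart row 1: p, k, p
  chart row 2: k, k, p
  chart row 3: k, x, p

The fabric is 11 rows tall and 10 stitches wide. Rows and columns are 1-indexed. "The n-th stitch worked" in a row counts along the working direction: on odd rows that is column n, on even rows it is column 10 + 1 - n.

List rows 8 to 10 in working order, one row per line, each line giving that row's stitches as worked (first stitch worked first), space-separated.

Result:
p k p p k p p k p p
k x p k x p k x p k
k k p k k p k k p k

Derivation:
Row 8: chart row 2, WS - tiled (columns 1-10): k k p k k p k k p k; work from column 10 back to 1 with k<->p swapped.
Row 9: chart row 3, RS - tile across columns 1-10 and work as-is.
Row 10: chart row 1, WS - tiled (columns 1-10): p k p p k p p k p p; work from column 10 back to 1 with k<->p swapped.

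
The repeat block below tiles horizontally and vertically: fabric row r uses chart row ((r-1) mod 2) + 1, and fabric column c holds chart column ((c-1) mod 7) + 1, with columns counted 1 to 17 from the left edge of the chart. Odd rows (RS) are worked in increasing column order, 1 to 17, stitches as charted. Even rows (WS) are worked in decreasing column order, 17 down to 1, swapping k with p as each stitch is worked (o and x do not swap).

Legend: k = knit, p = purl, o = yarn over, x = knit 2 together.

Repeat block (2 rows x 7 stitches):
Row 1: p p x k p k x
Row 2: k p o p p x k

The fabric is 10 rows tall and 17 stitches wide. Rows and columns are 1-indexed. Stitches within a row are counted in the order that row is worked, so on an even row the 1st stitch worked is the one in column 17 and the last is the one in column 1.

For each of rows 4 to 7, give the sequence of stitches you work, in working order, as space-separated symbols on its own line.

Row 4: chart row 2, WS - tiled (columns 1-17): k p o p p x k k p o p p x k k p o; work from column 17 back to 1 with k<->p swapped.
Row 5: chart row 1, RS - tile across columns 1-17 and work as-is.
Row 6: chart row 2, WS - tiled (columns 1-17): k p o p p x k k p o p p x k k p o; work from column 17 back to 1 with k<->p swapped.
Row 7: chart row 1, RS - tile across columns 1-17 and work as-is.

Result:
o k p p x k k o k p p x k k o k p
p p x k p k x p p x k p k x p p x
o k p p x k k o k p p x k k o k p
p p x k p k x p p x k p k x p p x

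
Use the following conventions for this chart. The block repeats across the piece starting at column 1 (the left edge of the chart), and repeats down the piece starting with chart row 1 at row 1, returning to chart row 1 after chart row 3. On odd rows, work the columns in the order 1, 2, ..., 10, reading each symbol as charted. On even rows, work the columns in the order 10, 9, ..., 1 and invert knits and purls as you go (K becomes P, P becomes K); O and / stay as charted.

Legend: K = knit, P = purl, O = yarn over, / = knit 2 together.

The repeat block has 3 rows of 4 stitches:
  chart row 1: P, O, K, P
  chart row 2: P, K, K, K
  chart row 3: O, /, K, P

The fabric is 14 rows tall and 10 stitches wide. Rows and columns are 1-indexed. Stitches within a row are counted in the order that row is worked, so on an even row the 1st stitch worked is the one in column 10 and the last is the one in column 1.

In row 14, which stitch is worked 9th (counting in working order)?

Row 14: (14-1) mod 3 = 1, so use chart row 2. Even row -> WS.
Chart row 2 tiled across columns 1-10: P K K K P K K K P K
Wrong side: read the tiled row from column 10 down to 1 and exchange K with P (leave O, /).
Row 14 as worked: P K P P P K P P P K
Stitch 9 in working order -> P

== STITCH ==
P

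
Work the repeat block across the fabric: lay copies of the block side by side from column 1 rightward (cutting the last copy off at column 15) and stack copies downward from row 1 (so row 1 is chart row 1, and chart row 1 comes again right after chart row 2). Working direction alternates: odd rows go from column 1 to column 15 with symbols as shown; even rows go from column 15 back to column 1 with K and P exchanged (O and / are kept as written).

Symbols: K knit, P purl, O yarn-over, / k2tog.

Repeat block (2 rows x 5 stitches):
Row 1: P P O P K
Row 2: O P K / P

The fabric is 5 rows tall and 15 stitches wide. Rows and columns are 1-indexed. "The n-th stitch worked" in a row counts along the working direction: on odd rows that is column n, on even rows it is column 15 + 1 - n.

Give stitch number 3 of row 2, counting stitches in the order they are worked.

Result:
P

Derivation:
Row 2 uses chart row ((2-1) mod 2)+1 = 2. Row 2 is even, so WS.
Chart row 2 tiled across columns 1-15: O P K / P O P K / P O P K / P
WS row: flip the tiled sequence (start at column 15) and apply K<->P; O and / stay.
Row 2 as worked: K / P K O K / P K O K / P K O
The 3rd stitch worked is P.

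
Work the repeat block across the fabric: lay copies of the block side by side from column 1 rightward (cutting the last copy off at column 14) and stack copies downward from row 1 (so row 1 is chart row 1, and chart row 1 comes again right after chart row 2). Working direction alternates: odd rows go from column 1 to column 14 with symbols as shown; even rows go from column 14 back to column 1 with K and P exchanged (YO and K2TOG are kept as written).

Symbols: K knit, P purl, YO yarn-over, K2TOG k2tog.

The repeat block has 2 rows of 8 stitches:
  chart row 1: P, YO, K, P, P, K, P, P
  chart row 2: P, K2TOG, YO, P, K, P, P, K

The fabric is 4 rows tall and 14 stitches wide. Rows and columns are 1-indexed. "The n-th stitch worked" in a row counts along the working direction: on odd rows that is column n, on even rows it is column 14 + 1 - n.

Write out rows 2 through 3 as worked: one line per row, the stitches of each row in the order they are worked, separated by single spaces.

Result:
K P K YO K2TOG K P K K P K YO K2TOG K
P YO K P P K P P P YO K P P K

Derivation:
Row 2: chart row 2, WS - tiled (columns 1-14): P K2TOG YO P K P P K P K2TOG YO P K P; work from column 14 back to 1 with K<->P swapped.
Row 3: chart row 1, RS - tile across columns 1-14 and work as-is.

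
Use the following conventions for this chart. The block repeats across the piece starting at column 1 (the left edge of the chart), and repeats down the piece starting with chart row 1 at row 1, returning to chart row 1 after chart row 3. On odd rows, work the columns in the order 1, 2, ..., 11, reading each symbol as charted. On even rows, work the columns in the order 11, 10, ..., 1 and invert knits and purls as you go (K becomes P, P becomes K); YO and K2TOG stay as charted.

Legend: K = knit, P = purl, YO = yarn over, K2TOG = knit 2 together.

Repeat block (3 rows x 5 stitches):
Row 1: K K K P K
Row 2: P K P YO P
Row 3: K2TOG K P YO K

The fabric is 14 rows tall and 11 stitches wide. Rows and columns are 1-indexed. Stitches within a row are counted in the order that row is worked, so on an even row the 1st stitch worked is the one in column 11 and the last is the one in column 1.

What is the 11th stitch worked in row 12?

Result:
K2TOG

Derivation:
Row 12: (12-1) mod 3 = 2, so use chart row 3. Even row -> WS.
Chart row 3 tiled across columns 1-11: K2TOG K P YO K K2TOG K P YO K K2TOG
Wrong side: read the tiled row from column 11 down to 1 and exchange K with P (leave YO, K2TOG).
Row 12 as worked: K2TOG P YO K P K2TOG P YO K P K2TOG
Stitch 11 in working order -> K2TOG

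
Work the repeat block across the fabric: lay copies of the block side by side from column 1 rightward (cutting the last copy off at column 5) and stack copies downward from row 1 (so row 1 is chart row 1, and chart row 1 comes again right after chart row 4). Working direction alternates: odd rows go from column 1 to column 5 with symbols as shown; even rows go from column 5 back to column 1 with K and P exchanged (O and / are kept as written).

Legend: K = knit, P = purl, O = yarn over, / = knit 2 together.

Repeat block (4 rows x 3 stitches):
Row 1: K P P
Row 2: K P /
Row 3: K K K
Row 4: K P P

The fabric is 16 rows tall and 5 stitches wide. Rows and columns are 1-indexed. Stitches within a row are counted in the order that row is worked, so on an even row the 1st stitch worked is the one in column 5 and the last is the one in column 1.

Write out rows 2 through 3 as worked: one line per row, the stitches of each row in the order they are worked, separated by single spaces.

Row 2: chart row 2, WS - tiled (columns 1-5): K P / K P; work from column 5 back to 1 with K<->P swapped.
Row 3: chart row 3, RS - tile across columns 1-5 and work as-is.

== ROWS AS WORKED ==
K P / K P
K K K K K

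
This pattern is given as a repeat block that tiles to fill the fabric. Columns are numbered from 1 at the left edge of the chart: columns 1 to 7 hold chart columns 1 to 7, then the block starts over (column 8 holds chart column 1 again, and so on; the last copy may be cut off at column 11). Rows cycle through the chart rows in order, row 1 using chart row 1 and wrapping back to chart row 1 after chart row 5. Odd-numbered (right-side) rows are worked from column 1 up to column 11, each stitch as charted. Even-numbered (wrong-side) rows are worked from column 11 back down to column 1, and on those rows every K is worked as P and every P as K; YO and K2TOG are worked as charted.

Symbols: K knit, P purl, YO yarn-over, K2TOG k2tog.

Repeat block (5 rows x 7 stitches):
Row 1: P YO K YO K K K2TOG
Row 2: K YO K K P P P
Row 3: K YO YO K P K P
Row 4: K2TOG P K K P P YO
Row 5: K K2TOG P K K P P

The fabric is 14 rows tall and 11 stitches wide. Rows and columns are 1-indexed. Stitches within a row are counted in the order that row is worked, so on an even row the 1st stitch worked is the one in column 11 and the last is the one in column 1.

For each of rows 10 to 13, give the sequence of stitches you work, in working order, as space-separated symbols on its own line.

Row 10: chart row 5, WS - tiled (columns 1-11): K K2TOG P K K P P K K2TOG P K; work from column 11 back to 1 with K<->P swapped.
Row 11: chart row 1, RS - tile across columns 1-11 and work as-is.
Row 12: chart row 2, WS - tiled (columns 1-11): K YO K K P P P K YO K K; work from column 11 back to 1 with K<->P swapped.
Row 13: chart row 3, RS - tile across columns 1-11 and work as-is.

Rows as worked:
P K K2TOG P K K P P K K2TOG P
P YO K YO K K K2TOG P YO K YO
P P YO P K K K P P YO P
K YO YO K P K P K YO YO K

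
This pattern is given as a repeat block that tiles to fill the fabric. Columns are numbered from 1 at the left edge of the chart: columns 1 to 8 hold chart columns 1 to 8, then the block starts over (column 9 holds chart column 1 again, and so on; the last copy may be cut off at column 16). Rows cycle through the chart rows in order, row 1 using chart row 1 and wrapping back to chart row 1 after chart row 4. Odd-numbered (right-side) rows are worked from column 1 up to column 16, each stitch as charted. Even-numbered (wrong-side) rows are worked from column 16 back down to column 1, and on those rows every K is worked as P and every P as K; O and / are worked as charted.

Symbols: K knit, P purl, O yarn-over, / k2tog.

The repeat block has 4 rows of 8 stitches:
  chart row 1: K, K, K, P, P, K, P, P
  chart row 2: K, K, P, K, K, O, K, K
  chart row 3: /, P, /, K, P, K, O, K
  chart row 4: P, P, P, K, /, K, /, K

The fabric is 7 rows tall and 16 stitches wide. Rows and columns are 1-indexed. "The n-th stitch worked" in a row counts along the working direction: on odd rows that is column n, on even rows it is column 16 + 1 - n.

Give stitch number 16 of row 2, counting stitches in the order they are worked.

Row 2 uses chart row ((2-1) mod 4)+1 = 2. Row 2 is even, so WS.
Chart row 2 tiled across columns 1-16: K K P K K O K K K K P K K O K K
WS: work from column 16 back to column 1 (reverse the tiled row), swapping K<->P (O and / unchanged).
Row 2 as worked: P P O P P K P P P P O P P K P P
The 16th stitch worked is P.

Stitch:
P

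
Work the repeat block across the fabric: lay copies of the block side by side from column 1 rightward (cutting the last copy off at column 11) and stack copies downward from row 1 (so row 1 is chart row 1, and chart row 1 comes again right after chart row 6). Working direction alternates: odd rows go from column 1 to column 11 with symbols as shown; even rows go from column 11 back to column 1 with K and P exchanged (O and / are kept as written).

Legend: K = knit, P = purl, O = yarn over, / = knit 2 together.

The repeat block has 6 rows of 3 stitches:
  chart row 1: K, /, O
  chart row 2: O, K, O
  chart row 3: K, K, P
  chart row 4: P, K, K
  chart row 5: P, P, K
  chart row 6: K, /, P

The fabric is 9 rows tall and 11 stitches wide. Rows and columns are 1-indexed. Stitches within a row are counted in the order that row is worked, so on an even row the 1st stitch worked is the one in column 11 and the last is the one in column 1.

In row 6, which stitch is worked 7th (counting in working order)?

Stitch:
/

Derivation:
Row 6: (6-1) mod 6 = 5, so use chart row 6. Even row -> WS.
Chart row 6 tiled across columns 1-11: K / P K / P K / P K /
Wrong side: read the tiled row from column 11 down to 1 and exchange K with P (leave O, /).
Row 6 as worked: / P K / P K / P K / P
Counting 7 along the worked row gives /.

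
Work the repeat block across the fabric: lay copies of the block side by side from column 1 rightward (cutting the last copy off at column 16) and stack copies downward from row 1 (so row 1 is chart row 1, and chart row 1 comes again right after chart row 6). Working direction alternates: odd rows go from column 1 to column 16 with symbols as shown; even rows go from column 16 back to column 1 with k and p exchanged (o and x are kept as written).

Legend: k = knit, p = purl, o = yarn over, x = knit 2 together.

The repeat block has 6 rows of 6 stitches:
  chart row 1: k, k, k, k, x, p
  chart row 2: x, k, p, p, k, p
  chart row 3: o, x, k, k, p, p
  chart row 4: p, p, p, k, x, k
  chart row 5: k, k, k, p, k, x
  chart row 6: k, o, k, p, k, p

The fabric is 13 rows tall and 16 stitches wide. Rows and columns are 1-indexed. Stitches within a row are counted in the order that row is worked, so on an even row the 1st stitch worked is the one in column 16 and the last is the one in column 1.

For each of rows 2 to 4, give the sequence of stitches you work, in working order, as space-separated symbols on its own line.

Row 2: chart row 2, WS - tiled (columns 1-16): x k p p k p x k p p k p x k p p; work from column 16 back to 1 with k<->p swapped.
Row 3: chart row 3, RS - tile across columns 1-16 and work as-is.
Row 4: chart row 4, WS - tiled (columns 1-16): p p p k x k p p p k x k p p p k; work from column 16 back to 1 with k<->p swapped.

== ROWS AS WORKED ==
k k p x k p k k p x k p k k p x
o x k k p p o x k k p p o x k k
p k k k p x p k k k p x p k k k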